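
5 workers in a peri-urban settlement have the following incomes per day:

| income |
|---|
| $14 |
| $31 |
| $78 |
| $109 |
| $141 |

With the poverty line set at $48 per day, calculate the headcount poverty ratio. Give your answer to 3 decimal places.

2 of the 5 workers have income below $48.
H = 2/5 = 0.400.

0.400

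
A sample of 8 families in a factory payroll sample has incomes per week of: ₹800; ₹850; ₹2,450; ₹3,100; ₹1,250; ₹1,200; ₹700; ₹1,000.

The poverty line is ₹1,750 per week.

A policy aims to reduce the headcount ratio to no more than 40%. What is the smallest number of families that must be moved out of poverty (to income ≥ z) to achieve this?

3

Currently q = 6 of N = 8 are below the line (H = 0.750).
A headcount ratio of at most 40% allows at most ⌊0.40 × 8⌋ = 3 poor families.
So at least 6 − 3 = 3 must be lifted.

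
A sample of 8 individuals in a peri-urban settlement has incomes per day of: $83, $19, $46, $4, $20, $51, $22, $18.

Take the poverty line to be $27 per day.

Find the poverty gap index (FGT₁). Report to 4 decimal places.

0.2407

Below z: $4, $18, $19, $20, $22 (q = 5 of N = 8).
Gap ratios (z−y)/z: (27−4)/27 = 0.8519; (27−18)/27 = 0.3333; (27−19)/27 = 0.2963; (27−20)/27 = 0.2593; (27−22)/27 = 0.1852.
Sum of shortfalls = 1.925926; P₁ averages over all N: 1.925926 / 8 = 0.2407.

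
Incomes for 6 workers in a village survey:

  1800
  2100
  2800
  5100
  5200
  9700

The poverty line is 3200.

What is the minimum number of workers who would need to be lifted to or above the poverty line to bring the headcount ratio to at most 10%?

3

Currently q = 3 of N = 6 are below the line (H = 0.500).
A headcount ratio of at most 10% allows at most ⌊0.10 × 6⌋ = 0 poor workers.
So at least 3 − 0 = 3 must be lifted.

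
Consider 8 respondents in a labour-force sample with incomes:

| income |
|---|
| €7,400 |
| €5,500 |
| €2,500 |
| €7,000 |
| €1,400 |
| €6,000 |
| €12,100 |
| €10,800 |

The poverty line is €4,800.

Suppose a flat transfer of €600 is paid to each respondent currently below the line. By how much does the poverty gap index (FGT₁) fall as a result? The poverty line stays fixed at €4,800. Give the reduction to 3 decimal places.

0.031

Before: below the line — €1,400, €2,500; poverty gap index (FGT₁) = 0.14844.
After the €600 transfer: below the line — €2,000, €3,100; poverty gap index (FGT₁) = 0.11719.
Reduction = 0.14844 − 0.11719 = 0.031.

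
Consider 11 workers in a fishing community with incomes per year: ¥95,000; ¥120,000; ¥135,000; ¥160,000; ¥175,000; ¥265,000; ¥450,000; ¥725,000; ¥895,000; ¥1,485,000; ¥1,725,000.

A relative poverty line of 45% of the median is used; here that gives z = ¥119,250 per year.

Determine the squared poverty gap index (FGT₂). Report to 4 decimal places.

Incomes under z: ¥95,000 (q = 1 of N = 11).
Shortfall ratios: (119250−95000)/119250 = 0.2034.
Squared: 0.0414.
Sum = 0.041353; P₂ = 0.041353 / 11 = 0.0038.

0.0038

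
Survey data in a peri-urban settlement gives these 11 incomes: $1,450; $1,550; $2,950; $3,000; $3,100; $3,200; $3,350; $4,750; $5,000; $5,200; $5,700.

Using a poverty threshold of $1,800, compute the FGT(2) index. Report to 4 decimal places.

0.0052

Below the line: $1,450, $1,550 (q = 2 of N = 11).
Shortfall ratios: (1800−1450)/1800 = 0.1944; (1800−1550)/1800 = 0.1389.
Squared: 0.0378; 0.0193.
Sum = 0.057099; P₂ = 0.057099 / 11 = 0.0052.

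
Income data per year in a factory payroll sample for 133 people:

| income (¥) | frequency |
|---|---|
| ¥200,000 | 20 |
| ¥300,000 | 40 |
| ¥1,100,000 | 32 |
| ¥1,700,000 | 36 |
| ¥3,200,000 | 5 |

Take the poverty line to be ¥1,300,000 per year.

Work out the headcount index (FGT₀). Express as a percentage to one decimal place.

92 of the 133 people have income below ¥1,300,000.
H = 92/133 = 69.2%.

69.2%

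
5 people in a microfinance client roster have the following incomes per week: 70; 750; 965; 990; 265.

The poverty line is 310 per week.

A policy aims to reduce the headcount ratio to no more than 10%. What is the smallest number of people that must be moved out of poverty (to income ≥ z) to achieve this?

Currently q = 2 of N = 5 are below the line (H = 0.400).
A headcount ratio of at most 10% allows at most ⌊0.10 × 5⌋ = 0 poor people.
So at least 2 − 0 = 2 must be lifted.

2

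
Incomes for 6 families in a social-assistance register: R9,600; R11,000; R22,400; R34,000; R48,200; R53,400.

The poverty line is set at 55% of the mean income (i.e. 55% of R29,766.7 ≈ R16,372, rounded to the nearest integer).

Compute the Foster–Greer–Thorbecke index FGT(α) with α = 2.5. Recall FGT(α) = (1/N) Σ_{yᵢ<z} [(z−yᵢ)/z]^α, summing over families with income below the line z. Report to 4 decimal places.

Poor units: R9,600, R11,000 (q = 2 of N = 6).
Relative gaps: (16372−9600)/16372 = 0.4136; (16372−11000)/16372 = 0.3281.
Raised to α = 2.5: 0.11004; 0.06167.
Sum = 0.171708; FGT(2.5) = 0.171708 / 6 = 0.0286.

0.0286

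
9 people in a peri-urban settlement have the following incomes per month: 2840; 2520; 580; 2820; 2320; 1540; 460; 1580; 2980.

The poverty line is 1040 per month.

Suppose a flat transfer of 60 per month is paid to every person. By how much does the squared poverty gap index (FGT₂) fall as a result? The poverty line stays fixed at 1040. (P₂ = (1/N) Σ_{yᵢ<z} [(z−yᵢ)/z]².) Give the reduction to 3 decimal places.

Before: below the line — 460, 580; squared poverty gap index (FGT₂) = 0.05630.
After the 60 transfer: below the line — 520, 640; squared poverty gap index (FGT₂) = 0.04421.
Reduction = 0.05630 − 0.04421 = 0.012.

0.012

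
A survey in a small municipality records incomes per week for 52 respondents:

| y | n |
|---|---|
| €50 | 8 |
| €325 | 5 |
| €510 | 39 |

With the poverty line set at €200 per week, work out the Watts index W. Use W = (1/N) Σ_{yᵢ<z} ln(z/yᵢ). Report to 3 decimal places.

Below z: 8×€50 (q = 8 of N = 52).
ln(z/y) terms: ln(200/50) = 1.3863 (×8).
W = 11.090355 / 52 = 0.213.

0.213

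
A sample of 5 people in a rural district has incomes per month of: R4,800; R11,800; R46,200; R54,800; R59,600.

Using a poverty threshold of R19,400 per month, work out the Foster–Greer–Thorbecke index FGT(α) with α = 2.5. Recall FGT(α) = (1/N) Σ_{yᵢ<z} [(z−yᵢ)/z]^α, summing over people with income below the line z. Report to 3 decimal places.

Incomes under z: R4,800, R11,800 (q = 2 of N = 5).
Relative gaps: (19400−4800)/19400 = 0.7526; (19400−11800)/19400 = 0.3918.
Raised to α = 2.5: 0.49134; 0.09606.
Sum = 0.587392; FGT(2.5) = 0.587392 / 5 = 0.117.

0.117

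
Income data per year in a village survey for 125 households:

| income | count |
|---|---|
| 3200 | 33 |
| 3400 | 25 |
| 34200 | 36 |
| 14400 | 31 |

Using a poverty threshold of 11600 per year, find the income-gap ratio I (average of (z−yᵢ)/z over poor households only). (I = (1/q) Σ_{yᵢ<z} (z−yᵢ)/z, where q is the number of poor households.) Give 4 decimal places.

0.7167

Incomes under z: 33×3200, 25×3400 (q = 58 of N = 125).
Relative gaps: 0.7241 (×33), 0.7069 (×25); sum = 41.568966.
I averages over the q = 58 poor units only: 41.568966 / 58 = 0.7167.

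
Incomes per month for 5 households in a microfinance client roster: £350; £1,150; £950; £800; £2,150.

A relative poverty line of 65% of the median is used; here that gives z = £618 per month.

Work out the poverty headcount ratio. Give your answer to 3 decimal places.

0.200

1 of the 5 households have income below £618.
H = 1/5 = 0.200.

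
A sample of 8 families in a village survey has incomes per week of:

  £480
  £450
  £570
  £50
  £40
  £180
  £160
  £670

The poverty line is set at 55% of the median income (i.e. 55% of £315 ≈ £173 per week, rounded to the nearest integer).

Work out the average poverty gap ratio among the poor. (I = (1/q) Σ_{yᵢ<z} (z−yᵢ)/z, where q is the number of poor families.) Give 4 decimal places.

Below the line: £40, £50, £160 (q = 3 of N = 8).
Shortfall ratios (z−y)/z: 0.7688, 0.7110, 0.0751; sum = 1.554913.
I averages over the q = 3 poor units only: 1.554913 / 3 = 0.5183.

0.5183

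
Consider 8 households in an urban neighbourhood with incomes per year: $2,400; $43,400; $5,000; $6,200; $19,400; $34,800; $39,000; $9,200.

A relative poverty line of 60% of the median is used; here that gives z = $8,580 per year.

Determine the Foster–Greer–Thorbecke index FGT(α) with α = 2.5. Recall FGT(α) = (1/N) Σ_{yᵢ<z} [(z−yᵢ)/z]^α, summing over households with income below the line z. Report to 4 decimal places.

Below the line: $2,400, $5,000, $6,200 (q = 3 of N = 8).
Shortfall ratios: (8580−2400)/8580 = 0.7203; (8580−5000)/8580 = 0.4172; (8580−6200)/8580 = 0.2774.
Raised to α = 2.5: 0.44030; 0.11246; 0.04053.
Sum = 0.593287; FGT(2.5) = 0.593287 / 8 = 0.0742.

0.0742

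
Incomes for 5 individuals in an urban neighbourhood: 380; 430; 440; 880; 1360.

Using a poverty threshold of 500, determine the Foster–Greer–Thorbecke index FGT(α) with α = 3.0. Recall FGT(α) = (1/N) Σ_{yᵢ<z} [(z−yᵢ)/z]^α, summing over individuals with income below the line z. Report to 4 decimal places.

Incomes under z: 380, 430, 440 (q = 3 of N = 5).
Shortfall ratios: (500−380)/500 = 0.2400; (500−430)/500 = 0.1400; (500−440)/500 = 0.1200.
Raised to α = 3.0: 0.01382; 0.00274; 0.00173.
Sum = 0.018296; FGT(3.0) = 0.018296 / 5 = 0.0037.

0.0037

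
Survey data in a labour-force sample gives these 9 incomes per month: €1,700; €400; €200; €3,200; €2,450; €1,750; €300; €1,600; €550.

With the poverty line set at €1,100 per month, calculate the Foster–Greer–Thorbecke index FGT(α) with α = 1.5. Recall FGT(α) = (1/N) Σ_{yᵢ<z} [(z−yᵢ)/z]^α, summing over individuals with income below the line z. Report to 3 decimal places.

0.247

Poor units: €200, €300, €400, €550 (q = 4 of N = 9).
Gap ratios (z−y)/z: (1100−200)/1100 = 0.8182; (1100−300)/1100 = 0.7273; (1100−400)/1100 = 0.6364; (1100−550)/1100 = 0.5000.
Raised to α = 1.5: 0.74007; 0.62022; 0.50764; 0.35355.
Sum = 2.221490; FGT(1.5) = 2.221490 / 9 = 0.247.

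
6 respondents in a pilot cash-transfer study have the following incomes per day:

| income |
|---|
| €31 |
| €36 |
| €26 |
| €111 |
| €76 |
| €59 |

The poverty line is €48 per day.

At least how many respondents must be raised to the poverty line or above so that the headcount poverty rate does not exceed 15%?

3 of the 6 respondents are poor, so H = 3/6 = 0.500.
A headcount ratio of at most 15% allows at most ⌊0.15 × 6⌋ = 0 poor respondents.
So at least 3 − 0 = 3 must be lifted.

3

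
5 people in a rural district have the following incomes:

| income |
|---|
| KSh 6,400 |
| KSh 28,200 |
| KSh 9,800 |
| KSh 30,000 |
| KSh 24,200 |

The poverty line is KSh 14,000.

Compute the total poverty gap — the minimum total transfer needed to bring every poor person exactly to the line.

KSh 11,800

Poor units: KSh 6,400, KSh 9,800 (q = 2 of N = 5).
Individual gaps: 14000−6400 = 7600; 14000−9800 = 4200.
Aggregate gap = KSh 11,800.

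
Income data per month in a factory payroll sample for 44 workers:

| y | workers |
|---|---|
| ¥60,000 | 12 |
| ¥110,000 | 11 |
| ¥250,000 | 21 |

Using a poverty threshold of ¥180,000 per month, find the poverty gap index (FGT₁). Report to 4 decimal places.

0.2790

Below the line: 12×¥60,000, 11×¥110,000 (q = 23 of N = 44).
Relative gaps: (180000−60000)/180000 = 0.6667 (×12); (180000−110000)/180000 = 0.3889 (×11).
Sum of shortfalls = 12.277778; P₁ averages over all N: 12.277778 / 44 = 0.2790.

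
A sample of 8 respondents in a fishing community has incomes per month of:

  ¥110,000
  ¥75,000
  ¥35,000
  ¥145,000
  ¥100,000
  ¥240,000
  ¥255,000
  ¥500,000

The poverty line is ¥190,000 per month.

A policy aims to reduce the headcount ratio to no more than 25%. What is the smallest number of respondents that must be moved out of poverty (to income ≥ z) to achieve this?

Currently q = 5 of N = 8 are below the line (H = 0.625).
A headcount ratio of at most 25% allows at most ⌊0.25 × 8⌋ = 2 poor respondents.
So at least 5 − 2 = 3 must be lifted.

3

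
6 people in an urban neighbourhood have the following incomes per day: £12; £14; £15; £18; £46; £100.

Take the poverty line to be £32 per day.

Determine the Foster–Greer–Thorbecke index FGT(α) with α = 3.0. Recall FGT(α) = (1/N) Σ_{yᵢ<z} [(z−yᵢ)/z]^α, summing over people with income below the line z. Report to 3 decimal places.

Incomes under z: £12, £14, £15, £18 (q = 4 of N = 6).
Shortfall ratios: (32−12)/32 = 0.6250; (32−14)/32 = 0.5625; (32−15)/32 = 0.5312; (32−18)/32 = 0.4375.
Raised to α = 3.0: 0.24414; 0.17798; 0.14993; 0.08374.
Sum = 0.655792; FGT(3.0) = 0.655792 / 6 = 0.109.

0.109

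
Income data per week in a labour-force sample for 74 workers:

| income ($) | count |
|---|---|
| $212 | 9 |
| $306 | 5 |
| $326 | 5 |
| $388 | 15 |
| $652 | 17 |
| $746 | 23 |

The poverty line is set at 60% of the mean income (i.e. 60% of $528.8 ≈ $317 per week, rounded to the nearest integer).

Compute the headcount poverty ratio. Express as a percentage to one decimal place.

18.9%

14 of the 74 workers have income below $317.
H = 14/74 = 18.9%.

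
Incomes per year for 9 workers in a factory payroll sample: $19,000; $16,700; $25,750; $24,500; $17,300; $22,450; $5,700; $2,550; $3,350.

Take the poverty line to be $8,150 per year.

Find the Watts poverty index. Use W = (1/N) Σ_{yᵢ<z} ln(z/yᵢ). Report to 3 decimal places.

Below z: $2,550, $3,350, $5,700 (q = 3 of N = 9).
ln(z/y) terms: ln(8150/2550) = 1.1619; ln(8150/3350) = 0.8891; ln(8150/5700) = 0.3576.
W = 2.408534 / 9 = 0.268.

0.268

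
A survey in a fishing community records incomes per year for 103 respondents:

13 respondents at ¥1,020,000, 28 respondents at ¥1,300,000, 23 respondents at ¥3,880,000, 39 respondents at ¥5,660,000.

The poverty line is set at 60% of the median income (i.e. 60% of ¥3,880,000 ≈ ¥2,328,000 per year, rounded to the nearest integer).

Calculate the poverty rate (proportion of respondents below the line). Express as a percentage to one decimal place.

39.8%

41 of the 103 respondents have income below ¥2,328,000.
H = 41/103 = 39.8%.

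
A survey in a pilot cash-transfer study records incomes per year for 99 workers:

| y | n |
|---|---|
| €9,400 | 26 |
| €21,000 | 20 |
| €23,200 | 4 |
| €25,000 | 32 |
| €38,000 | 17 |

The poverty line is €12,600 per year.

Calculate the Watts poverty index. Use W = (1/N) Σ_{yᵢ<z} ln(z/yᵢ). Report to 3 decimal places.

0.077

Poor units: 26×€9,400 (q = 26 of N = 99).
Log gaps: ln(12600/9400) = 0.2930 (×26).
W = 7.617665 / 99 = 0.077.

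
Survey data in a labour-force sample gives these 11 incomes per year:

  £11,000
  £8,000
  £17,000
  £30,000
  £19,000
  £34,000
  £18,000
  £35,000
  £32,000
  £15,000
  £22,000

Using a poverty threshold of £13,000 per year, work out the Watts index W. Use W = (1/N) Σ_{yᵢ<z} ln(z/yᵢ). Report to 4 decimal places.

0.0593

Below the line: £8,000, £11,000 (q = 2 of N = 11).
Log shortfalls: ln(13000/8000) = 0.4855; ln(13000/11000) = 0.1671.
W = 0.652562 / 11 = 0.0593.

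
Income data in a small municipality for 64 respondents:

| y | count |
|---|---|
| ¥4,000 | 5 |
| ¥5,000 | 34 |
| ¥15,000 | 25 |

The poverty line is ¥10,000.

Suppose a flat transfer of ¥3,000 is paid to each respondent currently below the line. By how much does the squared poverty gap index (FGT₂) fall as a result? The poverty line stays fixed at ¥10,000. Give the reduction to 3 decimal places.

0.133

Before: below the line — 5×¥4,000, 34×¥5,000; squared poverty gap index (FGT₂) = 0.16094.
After the ¥3,000 transfer: below the line — 5×¥7,000, 34×¥8,000; squared poverty gap index (FGT₂) = 0.02828.
Reduction = 0.16094 − 0.02828 = 0.133.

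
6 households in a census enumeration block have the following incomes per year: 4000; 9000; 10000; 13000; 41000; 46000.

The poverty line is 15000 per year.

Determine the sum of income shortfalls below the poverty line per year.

Incomes under z: 4000, 9000, 10000, 13000 (q = 4 of N = 6).
Individual gaps: 15000−4000 = 11000; 15000−9000 = 6000; 15000−10000 = 5000; 15000−13000 = 2000.
Aggregate gap = 24000.

24000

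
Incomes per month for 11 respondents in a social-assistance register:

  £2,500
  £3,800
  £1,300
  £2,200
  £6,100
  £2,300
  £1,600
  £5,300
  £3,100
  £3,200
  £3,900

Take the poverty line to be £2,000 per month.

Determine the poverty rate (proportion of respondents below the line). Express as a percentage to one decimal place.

18.2%

2 of the 11 respondents have income below £2,000.
H = 2/11 = 18.2%.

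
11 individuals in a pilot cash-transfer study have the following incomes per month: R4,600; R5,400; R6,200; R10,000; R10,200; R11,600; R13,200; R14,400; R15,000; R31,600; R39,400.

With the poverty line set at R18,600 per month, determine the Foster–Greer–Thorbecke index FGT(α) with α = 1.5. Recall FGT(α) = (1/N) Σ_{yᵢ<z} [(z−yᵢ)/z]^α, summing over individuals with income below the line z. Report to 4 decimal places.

Below the line: R4,600, R5,400, R6,200, R10,000, R10,200, R11,600, R13,200, R14,400, R15,000 (q = 9 of N = 11).
Shortfall ratios: (18600−4600)/18600 = 0.7527; (18600−5400)/18600 = 0.7097; (18600−6200)/18600 = 0.6667; (18600−10000)/18600 = 0.4624; (18600−10200)/18600 = 0.4516; (18600−11600)/18600 = 0.3763; (18600−13200)/18600 = 0.2903; (18600−14400)/18600 = 0.2258; (18600−15000)/18600 = 0.1935.
Raised to α = 1.5: 0.65301; 0.59785; 0.54433; 0.31440; 0.30349; 0.23088; 0.15643; 0.10730; 0.08515.
Sum = 2.992842; FGT(1.5) = 2.992842 / 11 = 0.2721.

0.2721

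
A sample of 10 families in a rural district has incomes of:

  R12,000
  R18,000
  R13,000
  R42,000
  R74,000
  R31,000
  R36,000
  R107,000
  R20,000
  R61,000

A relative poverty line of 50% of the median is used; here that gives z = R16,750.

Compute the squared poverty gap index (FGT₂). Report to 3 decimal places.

0.013

Poor units: R12,000, R13,000 (q = 2 of N = 10).
Relative gaps: (16750−12000)/16750 = 0.2836; (16750−13000)/16750 = 0.2239.
Squared: 0.0804; 0.0501.
Sum = 0.130541; P₂ = 0.130541 / 10 = 0.013.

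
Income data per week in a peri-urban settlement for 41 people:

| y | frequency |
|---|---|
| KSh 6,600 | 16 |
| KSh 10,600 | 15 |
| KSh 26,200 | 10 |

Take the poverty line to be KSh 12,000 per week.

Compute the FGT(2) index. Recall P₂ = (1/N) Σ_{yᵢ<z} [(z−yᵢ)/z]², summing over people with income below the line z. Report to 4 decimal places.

Poor units: 16×KSh 6,600, 15×KSh 10,600 (q = 31 of N = 41).
Gap ratios (z−y)/z: (12000−6600)/12000 = 0.4500 (×16); (12000−10600)/12000 = 0.1167 (×15).
Squared: 0.2025 (×16); 0.0136 (×15).
Sum = 3.444167; P₂ = 3.444167 / 41 = 0.0840.

0.0840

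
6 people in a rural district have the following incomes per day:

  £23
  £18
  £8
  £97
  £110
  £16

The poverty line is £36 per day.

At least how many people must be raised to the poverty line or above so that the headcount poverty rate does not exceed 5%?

4

4 of the 6 people are poor, so H = 4/6 = 0.667.
A headcount ratio of at most 5% allows at most ⌊0.05 × 6⌋ = 0 poor people.
So at least 4 − 0 = 4 must be lifted.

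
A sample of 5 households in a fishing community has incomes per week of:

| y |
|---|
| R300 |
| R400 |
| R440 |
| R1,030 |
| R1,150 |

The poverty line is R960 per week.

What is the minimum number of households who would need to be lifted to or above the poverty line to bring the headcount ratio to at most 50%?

Currently q = 3 of N = 5 are below the line (H = 0.600).
A headcount ratio of at most 50% allows at most ⌊0.50 × 5⌋ = 2 poor households.
So at least 3 − 2 = 1 must be lifted.

1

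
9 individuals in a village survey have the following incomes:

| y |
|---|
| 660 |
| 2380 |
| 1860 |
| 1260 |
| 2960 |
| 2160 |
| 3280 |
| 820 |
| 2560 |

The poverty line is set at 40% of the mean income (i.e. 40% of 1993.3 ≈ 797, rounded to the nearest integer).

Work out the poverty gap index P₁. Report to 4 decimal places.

Below the line: 660 (q = 1 of N = 9).
Shortfall ratios: (797−660)/797 = 0.1719.
Sum of shortfalls = 0.171895; P₁ averages over all N: 0.171895 / 9 = 0.0191.

0.0191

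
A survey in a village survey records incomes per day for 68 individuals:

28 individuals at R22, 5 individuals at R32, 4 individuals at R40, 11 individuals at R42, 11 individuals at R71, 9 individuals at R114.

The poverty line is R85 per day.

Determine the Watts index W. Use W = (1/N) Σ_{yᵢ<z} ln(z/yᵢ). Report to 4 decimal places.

0.8159

Below z: 28×R22, 5×R32, 4×R40, 11×R42, 11×R71 (q = 59 of N = 68).
ln(z/y) terms: ln(85/22) = 1.3516 (×28); ln(85/32) = 0.9769 (×5); ln(85/40) = 0.7538 (×4); ln(85/42) = 0.7050 (×11); ln(85/71) = 0.1800 (×11).
W = 55.479194 / 68 = 0.8159.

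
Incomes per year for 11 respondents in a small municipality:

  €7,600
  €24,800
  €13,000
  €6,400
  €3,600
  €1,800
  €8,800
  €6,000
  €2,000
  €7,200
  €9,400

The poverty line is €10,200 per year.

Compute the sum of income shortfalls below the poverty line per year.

Poor units: €1,800, €2,000, €3,600, €6,000, €6,400, €7,200, €7,600, €8,800, €9,400 (q = 9 of N = 11).
Individual gaps: 10200−1800 = 8400; 10200−2000 = 8200; 10200−3600 = 6600; 10200−6000 = 4200; 10200−6400 = 3800; 10200−7200 = 3000; 10200−7600 = 2600; 10200−8800 = 1400; 10200−9400 = 800.
Aggregate gap = €39,000.

€39,000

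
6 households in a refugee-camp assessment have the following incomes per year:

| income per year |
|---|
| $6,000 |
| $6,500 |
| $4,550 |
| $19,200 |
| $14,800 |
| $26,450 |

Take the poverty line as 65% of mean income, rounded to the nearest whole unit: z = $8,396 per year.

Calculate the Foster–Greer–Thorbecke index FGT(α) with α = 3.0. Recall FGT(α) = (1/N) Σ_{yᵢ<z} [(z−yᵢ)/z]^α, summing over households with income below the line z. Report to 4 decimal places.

Poor units: $4,550, $6,000, $6,500 (q = 3 of N = 6).
Relative gaps: (8396−4550)/8396 = 0.4581; (8396−6000)/8396 = 0.2854; (8396−6500)/8396 = 0.2258.
Raised to α = 3.0: 0.09612; 0.02324; 0.01152.
Sum = 0.130876; FGT(3.0) = 0.130876 / 6 = 0.0218.

0.0218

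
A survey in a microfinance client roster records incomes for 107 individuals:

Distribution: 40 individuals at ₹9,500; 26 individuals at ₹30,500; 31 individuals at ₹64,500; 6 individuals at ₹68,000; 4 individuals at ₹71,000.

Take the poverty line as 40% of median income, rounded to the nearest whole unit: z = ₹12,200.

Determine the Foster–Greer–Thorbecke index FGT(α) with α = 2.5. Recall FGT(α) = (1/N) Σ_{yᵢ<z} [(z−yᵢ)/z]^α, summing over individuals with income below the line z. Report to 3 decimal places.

Incomes under z: 40×₹9,500 (q = 40 of N = 107).
Normalized shortfalls: (12200−9500)/12200 = 0.2213 (×40).
Raised to α = 2.5: 0.02304 (×40).
Sum = 0.921658; FGT(2.5) = 0.921658 / 107 = 0.009.

0.009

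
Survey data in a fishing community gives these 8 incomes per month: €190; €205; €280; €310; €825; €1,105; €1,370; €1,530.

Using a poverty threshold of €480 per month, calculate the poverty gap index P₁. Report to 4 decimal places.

Below z: €190, €205, €280, €310 (q = 4 of N = 8).
Gap ratios (z−y)/z: (480−190)/480 = 0.6042; (480−205)/480 = 0.5729; (480−280)/480 = 0.4167; (480−310)/480 = 0.3542.
Sum of shortfalls = 1.947917; P₁ averages over all N: 1.947917 / 8 = 0.2435.

0.2435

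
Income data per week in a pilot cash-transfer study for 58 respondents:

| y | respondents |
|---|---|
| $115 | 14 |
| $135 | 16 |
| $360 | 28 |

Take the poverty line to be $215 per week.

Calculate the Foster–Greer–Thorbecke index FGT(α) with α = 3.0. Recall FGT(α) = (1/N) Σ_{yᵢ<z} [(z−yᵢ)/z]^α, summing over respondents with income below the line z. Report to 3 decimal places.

0.038

Below the line: 14×$115, 16×$135 (q = 30 of N = 58).
Relative gaps: (215−115)/215 = 0.4651 (×14); (215−135)/215 = 0.3721 (×16).
Raised to α = 3.0: 0.10062 (×14); 0.05152 (×16).
Sum = 2.232961; FGT(3.0) = 2.232961 / 58 = 0.038.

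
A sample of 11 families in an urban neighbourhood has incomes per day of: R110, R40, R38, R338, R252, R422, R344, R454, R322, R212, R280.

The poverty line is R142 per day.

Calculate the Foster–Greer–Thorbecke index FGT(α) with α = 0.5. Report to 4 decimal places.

0.1980

Below z: R38, R40, R110 (q = 3 of N = 11).
Relative gaps: (142−38)/142 = 0.7324; (142−40)/142 = 0.7183; (142−110)/142 = 0.2254.
Raised to α = 0.5: 0.85580; 0.84753; 0.47471.
Sum = 2.178045; FGT(0.5) = 2.178045 / 11 = 0.1980.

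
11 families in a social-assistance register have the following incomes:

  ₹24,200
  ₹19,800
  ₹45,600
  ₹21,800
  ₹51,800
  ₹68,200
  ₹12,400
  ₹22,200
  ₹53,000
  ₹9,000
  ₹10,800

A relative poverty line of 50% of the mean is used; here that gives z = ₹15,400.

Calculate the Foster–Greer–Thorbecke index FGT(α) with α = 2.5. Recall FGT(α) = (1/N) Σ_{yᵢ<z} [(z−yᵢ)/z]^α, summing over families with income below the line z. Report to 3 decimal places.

0.016

Below z: ₹9,000, ₹10,800, ₹12,400 (q = 3 of N = 11).
Relative gaps: (15400−9000)/15400 = 0.4156; (15400−10800)/15400 = 0.2987; (15400−12400)/15400 = 0.1948.
Raised to α = 2.5: 0.11134; 0.04876; 0.01675.
Sum = 0.176852; FGT(2.5) = 0.176852 / 11 = 0.016.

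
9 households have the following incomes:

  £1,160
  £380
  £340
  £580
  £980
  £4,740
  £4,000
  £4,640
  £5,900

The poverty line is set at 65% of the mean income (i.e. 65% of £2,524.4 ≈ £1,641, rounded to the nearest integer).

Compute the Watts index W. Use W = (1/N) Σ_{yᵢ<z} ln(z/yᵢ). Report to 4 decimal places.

0.5488

Poor units: £340, £380, £580, £980, £1,160 (q = 5 of N = 9).
Log gaps: ln(1641/340) = 1.5741; ln(1641/380) = 1.4629; ln(1641/580) = 1.0400; ln(1641/980) = 0.5155; ln(1641/1160) = 0.3469.
W = 4.939433 / 9 = 0.5488.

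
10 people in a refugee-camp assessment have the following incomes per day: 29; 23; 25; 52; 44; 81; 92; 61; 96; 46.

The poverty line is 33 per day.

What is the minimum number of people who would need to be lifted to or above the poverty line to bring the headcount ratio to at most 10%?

2

Currently q = 3 of N = 10 are below the line (H = 0.300).
A headcount ratio of at most 10% allows at most ⌊0.10 × 10⌋ = 1 poor people.
So at least 3 − 1 = 2 must be lifted.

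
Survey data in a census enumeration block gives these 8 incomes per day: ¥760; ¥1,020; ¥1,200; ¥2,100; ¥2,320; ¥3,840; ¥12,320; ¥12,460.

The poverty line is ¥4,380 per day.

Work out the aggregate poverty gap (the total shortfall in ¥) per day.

¥15,040

Below the line: ¥760, ¥1,020, ¥1,200, ¥2,100, ¥2,320, ¥3,840 (q = 6 of N = 8).
Individual gaps: 4380−760 = 3620; 4380−1020 = 3360; 4380−1200 = 3180; 4380−2100 = 2280; 4380−2320 = 2060; 4380−3840 = 540.
Aggregate gap = ¥15,040.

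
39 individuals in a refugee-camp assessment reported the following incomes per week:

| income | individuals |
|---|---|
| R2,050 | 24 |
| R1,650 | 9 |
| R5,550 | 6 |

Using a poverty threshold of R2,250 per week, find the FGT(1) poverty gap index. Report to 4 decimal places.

Poor units: 9×R1,650, 24×R2,050 (q = 33 of N = 39).
Relative gaps: (2250−1650)/2250 = 0.2667 (×9); (2250−2050)/2250 = 0.0889 (×24).
Sum of shortfalls = 4.533333; P₁ averages over all N: 4.533333 / 39 = 0.1162.

0.1162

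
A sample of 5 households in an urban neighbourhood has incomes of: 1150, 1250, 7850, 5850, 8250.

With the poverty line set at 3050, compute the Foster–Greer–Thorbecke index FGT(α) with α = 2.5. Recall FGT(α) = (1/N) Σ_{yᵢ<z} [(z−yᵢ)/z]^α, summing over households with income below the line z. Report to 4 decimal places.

Below the line: 1150, 1250 (q = 2 of N = 5).
Gap ratios (z−y)/z: (3050−1150)/3050 = 0.6230; (3050−1250)/3050 = 0.5902.
Raised to α = 2.5: 0.30629; 0.26757.
Sum = 0.573858; FGT(2.5) = 0.573858 / 5 = 0.1148.

0.1148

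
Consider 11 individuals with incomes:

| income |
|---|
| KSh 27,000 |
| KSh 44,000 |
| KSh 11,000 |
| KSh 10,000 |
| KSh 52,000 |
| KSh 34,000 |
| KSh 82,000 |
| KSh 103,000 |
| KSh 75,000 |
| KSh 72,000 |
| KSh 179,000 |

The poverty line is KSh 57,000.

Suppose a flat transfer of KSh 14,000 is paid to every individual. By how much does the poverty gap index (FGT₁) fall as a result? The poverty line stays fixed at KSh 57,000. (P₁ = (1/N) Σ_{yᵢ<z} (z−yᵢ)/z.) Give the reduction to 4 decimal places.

Before: below the line — KSh 10,000, KSh 11,000, KSh 27,000, KSh 34,000, KSh 44,000, KSh 52,000; poverty gap index (FGT₁) = 0.261563.
After the KSh 14,000 transfer: below the line — KSh 24,000, KSh 25,000, KSh 41,000, KSh 48,000; poverty gap index (FGT₁) = 0.143541.
Reduction = 0.261563 − 0.143541 = 0.1180.

0.1180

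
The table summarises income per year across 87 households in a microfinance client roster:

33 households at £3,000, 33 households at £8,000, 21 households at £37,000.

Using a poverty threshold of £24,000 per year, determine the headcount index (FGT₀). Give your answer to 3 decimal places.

66 of the 87 households have income below £24,000.
H = 66/87 = 0.759.

0.759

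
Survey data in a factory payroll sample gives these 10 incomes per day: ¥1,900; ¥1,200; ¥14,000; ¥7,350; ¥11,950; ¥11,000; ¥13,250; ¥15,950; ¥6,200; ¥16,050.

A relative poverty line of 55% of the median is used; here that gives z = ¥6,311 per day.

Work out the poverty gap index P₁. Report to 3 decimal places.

0.153

Incomes under z: ¥1,200, ¥1,900, ¥6,200 (q = 3 of N = 10).
Normalized shortfalls: (6311−1200)/6311 = 0.8099; (6311−1900)/6311 = 0.6989; (6311−6200)/6311 = 0.0176.
Σ = 1.526383. Dividing by the full population N = 10 gives P₁ = 0.153.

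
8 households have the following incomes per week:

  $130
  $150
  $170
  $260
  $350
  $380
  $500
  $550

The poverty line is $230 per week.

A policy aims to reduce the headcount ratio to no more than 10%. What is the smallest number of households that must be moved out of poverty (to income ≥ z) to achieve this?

Currently q = 3 of N = 8 are below the line (H = 0.375).
A headcount ratio of at most 10% allows at most ⌊0.10 × 8⌋ = 0 poor households.
So at least 3 − 0 = 3 must be lifted.

3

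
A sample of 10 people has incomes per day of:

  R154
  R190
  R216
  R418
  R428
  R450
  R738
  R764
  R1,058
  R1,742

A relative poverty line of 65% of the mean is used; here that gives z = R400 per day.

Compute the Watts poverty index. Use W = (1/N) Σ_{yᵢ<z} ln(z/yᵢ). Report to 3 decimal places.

0.232

Incomes under z: R154, R190, R216 (q = 3 of N = 10).
Log shortfalls: ln(400/154) = 0.9545; ln(400/190) = 0.7444; ln(400/216) = 0.6162.
W = 2.315139 / 10 = 0.232.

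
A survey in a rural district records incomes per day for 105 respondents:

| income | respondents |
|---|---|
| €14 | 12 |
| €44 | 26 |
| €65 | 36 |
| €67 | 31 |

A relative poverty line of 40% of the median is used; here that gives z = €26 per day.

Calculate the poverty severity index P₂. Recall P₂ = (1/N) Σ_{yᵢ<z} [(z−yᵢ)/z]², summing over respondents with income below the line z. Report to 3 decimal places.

0.024

Incomes under z: 12×€14 (q = 12 of N = 105).
Normalized shortfalls: (26−14)/26 = 0.4615 (×12).
Squared: 0.2130 (×12).
Sum = 2.556213; P₂ = 2.556213 / 105 = 0.024.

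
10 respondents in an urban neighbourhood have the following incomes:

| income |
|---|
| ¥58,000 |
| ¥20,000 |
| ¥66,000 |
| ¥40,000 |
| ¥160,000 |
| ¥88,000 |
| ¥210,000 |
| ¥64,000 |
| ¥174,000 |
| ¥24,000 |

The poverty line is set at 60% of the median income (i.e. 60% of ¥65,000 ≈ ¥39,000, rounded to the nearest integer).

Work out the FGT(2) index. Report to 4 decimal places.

0.0385

Poor units: ¥20,000, ¥24,000 (q = 2 of N = 10).
Normalized shortfalls: (39000−20000)/39000 = 0.4872; (39000−24000)/39000 = 0.3846.
Squared: 0.2373; 0.1479.
Sum = 0.385273; P₂ = 0.385273 / 10 = 0.0385.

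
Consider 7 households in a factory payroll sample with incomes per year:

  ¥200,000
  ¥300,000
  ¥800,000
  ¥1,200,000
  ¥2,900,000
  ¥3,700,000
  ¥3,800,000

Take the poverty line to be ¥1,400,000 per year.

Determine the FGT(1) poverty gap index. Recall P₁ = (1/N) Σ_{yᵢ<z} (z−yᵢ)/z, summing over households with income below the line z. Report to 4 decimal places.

Incomes under z: ¥200,000, ¥300,000, ¥800,000, ¥1,200,000 (q = 4 of N = 7).
Gap ratios (z−y)/z: (1400000−200000)/1400000 = 0.8571; (1400000−300000)/1400000 = 0.7857; (1400000−800000)/1400000 = 0.4286; (1400000−1200000)/1400000 = 0.1429.
Σ = 2.214286. Dividing by the full population N = 7 gives P₁ = 0.3163.

0.3163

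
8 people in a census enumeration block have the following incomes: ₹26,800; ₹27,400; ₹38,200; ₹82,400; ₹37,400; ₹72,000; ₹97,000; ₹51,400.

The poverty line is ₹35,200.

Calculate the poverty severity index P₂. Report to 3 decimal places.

Incomes under z: ₹26,800, ₹27,400 (q = 2 of N = 8).
Relative gaps: (35200−26800)/35200 = 0.2386; (35200−27400)/35200 = 0.2216.
Squared: 0.0569; 0.0491.
Sum = 0.106050; P₂ = 0.106050 / 8 = 0.013.

0.013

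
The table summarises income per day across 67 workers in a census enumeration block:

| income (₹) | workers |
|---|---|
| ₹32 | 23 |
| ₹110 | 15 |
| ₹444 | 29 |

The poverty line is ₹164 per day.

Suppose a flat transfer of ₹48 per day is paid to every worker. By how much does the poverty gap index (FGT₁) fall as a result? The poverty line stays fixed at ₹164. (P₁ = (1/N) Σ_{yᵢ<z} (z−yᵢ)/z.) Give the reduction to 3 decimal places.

Before: below the line — 23×₹32, 15×₹110; poverty gap index (FGT₁) = 0.35002.
After the ₹48 transfer: below the line — 23×₹80, 15×₹158; poverty gap index (FGT₁) = 0.18402.
Reduction = 0.35002 − 0.18402 = 0.166.

0.166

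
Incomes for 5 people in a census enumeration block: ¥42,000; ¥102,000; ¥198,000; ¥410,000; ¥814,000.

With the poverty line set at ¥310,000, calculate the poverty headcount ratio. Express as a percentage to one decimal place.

3 of the 5 people have income below ¥310,000.
H = 3/5 = 60.0%.

60.0%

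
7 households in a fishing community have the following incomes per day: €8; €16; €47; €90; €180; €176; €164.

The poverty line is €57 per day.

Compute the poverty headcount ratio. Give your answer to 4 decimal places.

3 of the 7 households have income below €57.
H = 3/7 = 0.4286.

0.4286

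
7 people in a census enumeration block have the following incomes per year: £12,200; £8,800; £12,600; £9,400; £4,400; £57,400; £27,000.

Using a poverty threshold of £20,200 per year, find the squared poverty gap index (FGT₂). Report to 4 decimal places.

0.2164

Incomes under z: £4,400, £8,800, £9,400, £12,200, £12,600 (q = 5 of N = 7).
Normalized shortfalls: (20200−4400)/20200 = 0.7822; (20200−8800)/20200 = 0.5644; (20200−9400)/20200 = 0.5347; (20200−12200)/20200 = 0.3960; (20200−12600)/20200 = 0.3762.
Squared: 0.6118; 0.3185; 0.2859; 0.1568; 0.1416.
Sum = 1.514557; P₂ = 1.514557 / 7 = 0.2164.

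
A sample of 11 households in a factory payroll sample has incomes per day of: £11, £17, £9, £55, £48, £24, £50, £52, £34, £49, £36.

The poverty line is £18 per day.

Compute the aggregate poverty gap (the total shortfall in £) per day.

Below the line: £9, £11, £17 (q = 3 of N = 11).
Individual gaps: 18−9 = 9; 18−11 = 7; 18−17 = 1.
Aggregate gap = £17.

£17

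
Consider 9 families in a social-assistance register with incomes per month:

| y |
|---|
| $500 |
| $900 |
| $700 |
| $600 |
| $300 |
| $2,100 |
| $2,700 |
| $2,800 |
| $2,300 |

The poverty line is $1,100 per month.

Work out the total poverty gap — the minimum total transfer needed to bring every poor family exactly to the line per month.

Incomes under z: $300, $500, $600, $700, $900 (q = 5 of N = 9).
Individual gaps: 1100−300 = 800; 1100−500 = 600; 1100−600 = 500; 1100−700 = 400; 1100−900 = 200.
Aggregate gap = $2,500.

$2,500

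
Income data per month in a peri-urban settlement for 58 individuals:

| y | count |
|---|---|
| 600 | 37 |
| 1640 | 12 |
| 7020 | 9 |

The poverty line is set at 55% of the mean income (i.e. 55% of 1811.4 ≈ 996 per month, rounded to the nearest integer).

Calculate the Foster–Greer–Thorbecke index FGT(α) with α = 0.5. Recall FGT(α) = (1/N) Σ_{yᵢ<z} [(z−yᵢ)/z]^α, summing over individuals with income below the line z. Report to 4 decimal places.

Poor units: 37×600 (q = 37 of N = 58).
Normalized shortfalls: (996−600)/996 = 0.3976 (×37).
Raised to α = 0.5: 0.63055 (×37).
Sum = 23.330264; FGT(0.5) = 23.330264 / 58 = 0.4022.

0.4022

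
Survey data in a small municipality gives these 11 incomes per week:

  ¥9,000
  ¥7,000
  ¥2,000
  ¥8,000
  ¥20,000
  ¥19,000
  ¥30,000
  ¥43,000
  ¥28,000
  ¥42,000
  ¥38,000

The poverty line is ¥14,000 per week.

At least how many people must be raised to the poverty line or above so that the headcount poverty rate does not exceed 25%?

4 of the 11 people are poor, so H = 4/11 = 0.364.
A headcount ratio of at most 25% allows at most ⌊0.25 × 11⌋ = 2 poor people.
So at least 4 − 2 = 2 must be lifted.

2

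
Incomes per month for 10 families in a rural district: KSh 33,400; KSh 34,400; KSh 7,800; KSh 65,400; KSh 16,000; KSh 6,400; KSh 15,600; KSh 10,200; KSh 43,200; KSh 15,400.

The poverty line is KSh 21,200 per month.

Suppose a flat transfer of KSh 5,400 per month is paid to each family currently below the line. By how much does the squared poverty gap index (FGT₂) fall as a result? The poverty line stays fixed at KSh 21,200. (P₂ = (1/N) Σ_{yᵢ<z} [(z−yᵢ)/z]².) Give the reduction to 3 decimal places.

0.095

Before: below the line — KSh 6,400, KSh 7,800, KSh 10,200, KSh 15,400, KSh 15,600, KSh 16,000; squared poverty gap index (FGT₂) = 0.13609.
After the KSh 5,400 transfer: below the line — KSh 11,800, KSh 13,200, KSh 15,600, KSh 20,800, KSh 21,000; squared poverty gap index (FGT₂) = 0.04092.
Reduction = 0.13609 − 0.04092 = 0.095.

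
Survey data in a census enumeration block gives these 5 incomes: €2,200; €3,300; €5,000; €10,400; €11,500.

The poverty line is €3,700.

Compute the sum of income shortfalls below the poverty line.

€1,900

Poor units: €2,200, €3,300 (q = 2 of N = 5).
Individual gaps: 3700−2200 = 1500; 3700−3300 = 400.
Aggregate gap = €1,900.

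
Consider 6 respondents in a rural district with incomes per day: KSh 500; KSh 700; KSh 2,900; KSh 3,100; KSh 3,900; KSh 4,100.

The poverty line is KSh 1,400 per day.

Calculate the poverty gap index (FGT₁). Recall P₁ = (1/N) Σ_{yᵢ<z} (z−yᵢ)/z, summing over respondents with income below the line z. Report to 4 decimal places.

Below z: KSh 500, KSh 700 (q = 2 of N = 6).
Relative gaps: (1400−500)/1400 = 0.6429; (1400−700)/1400 = 0.5000.
Sum of shortfalls = 1.142857; P₁ averages over all N: 1.142857 / 6 = 0.1905.

0.1905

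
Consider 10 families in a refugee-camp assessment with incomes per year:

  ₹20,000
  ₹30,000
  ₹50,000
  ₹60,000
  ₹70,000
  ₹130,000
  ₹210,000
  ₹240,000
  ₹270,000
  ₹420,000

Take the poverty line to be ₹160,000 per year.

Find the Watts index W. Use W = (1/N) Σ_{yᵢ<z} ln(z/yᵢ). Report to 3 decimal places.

0.693

Below z: ₹20,000, ₹30,000, ₹50,000, ₹60,000, ₹70,000, ₹130,000 (q = 6 of N = 10).
ln(z/y) terms: ln(160000/20000) = 2.0794; ln(160000/30000) = 1.6740; ln(160000/50000) = 1.1632; ln(160000/60000) = 0.9808; ln(160000/70000) = 0.8267; ln(160000/130000) = 0.2076.
W = 6.931716 / 10 = 0.693.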